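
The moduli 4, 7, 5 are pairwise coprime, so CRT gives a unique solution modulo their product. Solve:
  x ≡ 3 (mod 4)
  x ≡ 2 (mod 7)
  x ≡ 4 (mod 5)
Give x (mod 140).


Moduli 4, 7, 5 are pairwise coprime; by CRT there is a unique solution modulo M = 4 · 7 · 5 = 140.
Solve pairwise, accumulating the modulus:
  Start with x ≡ 3 (mod 4).
  Combine with x ≡ 2 (mod 7): since gcd(4, 7) = 1, we get a unique residue mod 28.
    Write x = 3 + 4·t and substitute into x ≡ 2 (mod 7): 4·t ≡ 2 − 3 = -1 (mod 7).
    Reduce coefficients mod 7: 4·t ≡ 6 (mod 7).
    The inverse of 4 mod 7 is 2 (since 4·2 = 8 = 1·7 + 1), so t ≡ 2·6 = 12 ≡ 5 (mod 7).
    Then x = 3 + 4·5 = 23, valid modulo lcm(4, 7) = 28: x ≡ 23 (mod 28).
  Combine with x ≡ 4 (mod 5): since gcd(28, 5) = 1, we get a unique residue mod 140.
    Write x = 23 + 28·t and substitute into x ≡ 4 (mod 5): 28·t ≡ 4 − 23 = -19 (mod 5).
    Reduce coefficients mod 5: 3·t ≡ 1 (mod 5).
    The inverse of 3 mod 5 is 2 (since 3·2 = 6 = 1·5 + 1), so t ≡ 2·1 = 2 ≡ 2 (mod 5).
    Then x = 23 + 28·2 = 79, valid modulo lcm(28, 5) = 140: x ≡ 79 (mod 140).
Verify: 79 mod 4 = 3 ✓, 79 mod 7 = 2 ✓, 79 mod 5 = 4 ✓.

x ≡ 79 (mod 140).


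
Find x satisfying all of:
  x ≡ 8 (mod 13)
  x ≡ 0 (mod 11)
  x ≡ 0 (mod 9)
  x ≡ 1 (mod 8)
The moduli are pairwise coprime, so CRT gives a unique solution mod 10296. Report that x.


Product of moduli M = 13 · 11 · 9 · 8 = 10296.
Merge one congruence at a time:
  Start: x ≡ 8 (mod 13).
  Combine with x ≡ 0 (mod 11); new modulus lcm = 143.
    Write x = 8 + 13·t and substitute into x ≡ 0 (mod 11): 13·t ≡ 0 − 8 = -8 (mod 11).
    Reduce coefficients mod 11: 2·t ≡ 3 (mod 11).
    The inverse of 2 mod 11 is 6 (since 2·6 = 12 = 1·11 + 1), so t ≡ 6·3 = 18 ≡ 7 (mod 11).
    Then x = 8 + 13·7 = 99, valid modulo lcm(13, 11) = 143: x ≡ 99 (mod 143).
  Combine with x ≡ 0 (mod 9); new modulus lcm = 1287.
    Write x = 99 + 143·t and substitute into x ≡ 0 (mod 9): 143·t ≡ 0 − 99 = -99 (mod 9).
    Reduce coefficients mod 9: 8·t ≡ 0 (mod 9).
    The inverse of 8 mod 9 is 8 (since 8·8 = 64 = 7·9 + 1), so t ≡ 8·0 = 0 ≡ 0 (mod 9).
    Then x = 99 + 143·0 = 99, valid modulo lcm(143, 9) = 1287: x ≡ 99 (mod 1287).
  Combine with x ≡ 1 (mod 8); new modulus lcm = 10296.
    Write x = 99 + 1287·t and substitute into x ≡ 1 (mod 8): 1287·t ≡ 1 − 99 = -98 (mod 8).
    Reduce coefficients mod 8: 7·t ≡ 6 (mod 8).
    The inverse of 7 mod 8 is 7 (since 7·7 = 49 = 6·8 + 1), so t ≡ 7·6 = 42 ≡ 2 (mod 8).
    Then x = 99 + 1287·2 = 2673, valid modulo lcm(1287, 8) = 10296: x ≡ 2673 (mod 10296).
Verify against each original: 2673 mod 13 = 8, 2673 mod 11 = 0, 2673 mod 9 = 0, 2673 mod 8 = 1.

x ≡ 2673 (mod 10296).


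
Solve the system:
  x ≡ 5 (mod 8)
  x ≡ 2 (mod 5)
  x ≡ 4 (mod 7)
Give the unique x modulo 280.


Moduli 8, 5, 7 are pairwise coprime; by CRT there is a unique solution modulo M = 8 · 5 · 7 = 280.
Solve pairwise, accumulating the modulus:
  Start with x ≡ 5 (mod 8).
  Combine with x ≡ 2 (mod 5): since gcd(8, 5) = 1, we get a unique residue mod 40.
    Write x = 5 + 8·t and substitute into x ≡ 2 (mod 5): 8·t ≡ 2 − 5 = -3 (mod 5).
    Reduce coefficients mod 5: 3·t ≡ 2 (mod 5).
    The inverse of 3 mod 5 is 2 (since 3·2 = 6 = 1·5 + 1), so t ≡ 2·2 = 4 ≡ 4 (mod 5).
    Then x = 5 + 8·4 = 37, valid modulo lcm(8, 5) = 40: x ≡ 37 (mod 40).
  Combine with x ≡ 4 (mod 7): since gcd(40, 7) = 1, we get a unique residue mod 280.
    Write x = 37 + 40·t and substitute into x ≡ 4 (mod 7): 40·t ≡ 4 − 37 = -33 (mod 7).
    Reduce coefficients mod 7: 5·t ≡ 2 (mod 7).
    The inverse of 5 mod 7 is 3 (since 5·3 = 15 = 2·7 + 1), so t ≡ 3·2 = 6 ≡ 6 (mod 7).
    Then x = 37 + 40·6 = 277, valid modulo lcm(40, 7) = 280: x ≡ 277 (mod 280).
Verify: 277 mod 8 = 5 ✓, 277 mod 5 = 2 ✓, 277 mod 7 = 4 ✓.

x ≡ 277 (mod 280).


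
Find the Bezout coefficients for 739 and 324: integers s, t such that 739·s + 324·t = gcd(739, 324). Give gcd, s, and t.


Euclidean algorithm on (739, 324) — divide until remainder is 0:
  739 = 2 · 324 + 91
  324 = 3 · 91 + 51
  91 = 1 · 51 + 40
  51 = 1 · 40 + 11
  40 = 3 · 11 + 7
  11 = 1 · 7 + 4
  7 = 1 · 4 + 3
  4 = 1 · 3 + 1
  3 = 3 · 1 + 0
gcd(739, 324) = 1.
Track Bezout coefficients alongside the remainders: start with r₀ = 739 = a·1 + b·0 (s = 1, t = 0) and r₁ = 324 = a·0 + b·1 (s = 0, t = 1); each new remainder r_{k+1} = r_{k-1} − q_k·r_k inherits s_{k+1} = s_{k-1} − q_k·s_k, t_{k+1} = t_{k-1} − q_k·t_k, so r_k = a·s_k + b·t_k at every step:
  q = 2: r = 91, s = 1 − 2·0 = 1, t = 0 − 2·1 = -2  (check: 739·1 + 324·(-2) = 91)
  q = 3: r = 51, s = 0 − 3·1 = -3, t = 1 − 3·(-2) = 7  (check: 739·(-3) + 324·7 = 51)
  q = 1: r = 40, s = 1 − 1·(-3) = 4, t = -2 − 1·7 = -9  (check: 739·4 + 324·(-9) = 40)
  q = 1: r = 11, s = -3 − 1·4 = -7, t = 7 − 1·(-9) = 16  (check: 739·(-7) + 324·16 = 11)
  q = 3: r = 7, s = 4 − 3·(-7) = 25, t = -9 − 3·16 = -57  (check: 739·25 + 324·(-57) = 7)
  q = 1: r = 4, s = -7 − 1·25 = -32, t = 16 − 1·(-57) = 73  (check: 739·(-32) + 324·73 = 4)
  q = 1: r = 3, s = 25 − 1·(-32) = 57, t = -57 − 1·73 = -130  (check: 739·57 + 324·(-130) = 3)
  q = 1: r = 1, s = -32 − 1·57 = -89, t = 73 − 1·(-130) = 203  (check: 739·(-89) + 324·203 = 1)
The row with r = 1 (the gcd) gives the Bezout coefficients s = -89, t = 203.
Result: 739 · (-89) + 324 · (203) = 1.

gcd(739, 324) = 1; s = -89, t = 203 (check: 739·(-89) + 324·203 = 1).


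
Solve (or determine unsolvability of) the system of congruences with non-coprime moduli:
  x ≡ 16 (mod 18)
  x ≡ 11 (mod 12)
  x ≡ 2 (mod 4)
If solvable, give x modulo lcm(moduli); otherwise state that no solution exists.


Moduli 18, 12, 4 are not pairwise coprime, so CRT works modulo lcm(m_i) when all pairwise compatibility conditions hold.
Pairwise compatibility: gcd(m_i, m_j) must divide a_i - a_j for every pair.
Merge one congruence at a time:
  Start: x ≡ 16 (mod 18).
  Combine with x ≡ 11 (mod 12): gcd(18, 12) = 6, and 11 - 16 = -5 is NOT divisible by 6.
    ⇒ system is inconsistent (no integer solution).

No solution (the system is inconsistent).


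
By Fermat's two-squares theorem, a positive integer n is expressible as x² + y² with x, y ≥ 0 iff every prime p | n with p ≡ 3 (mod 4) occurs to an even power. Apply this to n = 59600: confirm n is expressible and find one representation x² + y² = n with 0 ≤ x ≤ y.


Step 1: Factor n = 59600 = 2^4 · 5^2 · 149.
Step 2: Check the mod-4 condition on each prime factor: 2 = 2 (special); 5 ≡ 1 (mod 4), exponent 2; 149 ≡ 1 (mod 4), exponent 1.
All primes ≡ 3 (mod 4) appear to even exponent (or don't appear), so by the two-squares theorem n IS expressible as a sum of two squares.
Step 3: Build a representation. Group n = k² · m with k = 4 and m = 5 · 5 · 149 = 3725 (a product of primes ≡ 1 (mod 4)); a representation of m scales to one of n via (k·x)² + (k·y)² = k²(x² + y²). Each prime p ≡ 1 (mod 4) is itself a sum of two squares; find a² by testing p − a² for a perfect square:
  5: 5 − 1² = 4 = 2² ⇒ 5 = 1² + 2².
  149: 149 − 1² = 148, 149 − 2² = 145, 149 − 3² = 140, 149 − 4² = 133, 149 − 5² = 124, 149 − 6² = 113, 149 − 7² = 100 = 10² ⇒ 149 = 7² + 10².
  Combine using the Brahmagupta–Fibonacci identity (a² + b²)(c² + d²) = (ac − bd)² + (ad + bc)² = (ac + bd)² + (ad − bc)²:
  5 · 5 = 25: from (1² + 2²)(1² + 2²), take (1·1 − 2·2, 1·2 + 2·1) = (1 − 4, 2 + 2) = (-3, 4); dropping signs (only squares matter) gives (3, 4); check 3² + 4² = 9 + 16 = 25 ✓.
  25 · 149 = 3725: from (3² + 4²)(7² + 10²), take (3·7 − 4·10, 3·10 + 4·7) = (21 − 40, 30 + 28) = (-19, 58); dropping signs (only squares matter) gives (19, 58); check 19² + 58² = 361 + 3364 = 3725 ✓.
  Scale by k = 4: (4·19, 4·58) = (76, 232).
Step 4: Order so x ≤ y and verify: 76² + 232² = 5776 + 53824 = 59600 = n. ✓

n = 59600 = 76² + 232² (one valid representation with x ≤ y).


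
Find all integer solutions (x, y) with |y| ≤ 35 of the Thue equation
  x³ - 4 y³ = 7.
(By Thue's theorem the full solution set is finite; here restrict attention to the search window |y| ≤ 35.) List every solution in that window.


The equation is x³ - 4y³ = 7. For fixed y, x³ = 4·y³ + 7, so a solution requires the RHS to be a perfect cube.
Strategy: iterate y from -35 to 35, compute RHS = 4·y³ + 7, and check whether it is a (positive or negative) perfect cube.
Check small values of y:
  y = 0: RHS = 7 is not a perfect cube.
  y = 1: RHS = 11 is not a perfect cube.
  y = -1: RHS = 3 is not a perfect cube.
  y = 2: RHS = 39 is not a perfect cube.
  y = -2: RHS = -25 is not a perfect cube.
  y = 3: RHS = 115 is not a perfect cube.
  y = -3: RHS = -101 is not a perfect cube.
Continuing the search up to |y| = 35 finds no solutions either.
No (x, y) in the scanned range satisfies the equation.

No integer solutions with |y| ≤ 35.


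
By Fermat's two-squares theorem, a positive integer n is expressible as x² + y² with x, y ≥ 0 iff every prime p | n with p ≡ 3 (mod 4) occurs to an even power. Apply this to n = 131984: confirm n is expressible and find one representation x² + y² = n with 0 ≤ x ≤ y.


Step 1: Factor n = 131984 = 2^4 · 73 · 113.
Step 2: Check the mod-4 condition on each prime factor: 2 = 2 (special); 73 ≡ 1 (mod 4), exponent 1; 113 ≡ 1 (mod 4), exponent 1.
All primes ≡ 3 (mod 4) appear to even exponent (or don't appear), so by the two-squares theorem n IS expressible as a sum of two squares.
Step 3: Build a representation. Group n = k² · m with k = 4 and m = 73 · 113 = 8249 (a product of primes ≡ 1 (mod 4)); a representation of m scales to one of n via (k·x)² + (k·y)² = k²(x² + y²). Each prime p ≡ 1 (mod 4) is itself a sum of two squares; find a² by testing p − a² for a perfect square:
  73: 73 − 1² = 72, 73 − 2² = 69, 73 − 3² = 64 = 8² ⇒ 73 = 3² + 8².
  113: 113 − 1² = 112, 113 − 2² = 109, 113 − 3² = 104, 113 − 4² = 97, 113 − 5² = 88, 113 − 6² = 77, 113 − 7² = 64 = 8² ⇒ 113 = 7² + 8².
  Combine using the Brahmagupta–Fibonacci identity (a² + b²)(c² + d²) = (ac − bd)² + (ad + bc)² = (ac + bd)² + (ad − bc)²:
  73 · 113 = 8249: from (3² + 8²)(7² + 8²), take (3·7 − 8·8, 3·8 + 8·7) = (21 − 64, 24 + 56) = (-43, 80); dropping signs (only squares matter) gives (43, 80); check 43² + 80² = 1849 + 6400 = 8249 ✓.
  Scale by k = 4: (4·43, 4·80) = (172, 320).
Step 4: Order so x ≤ y and verify: 172² + 320² = 29584 + 102400 = 131984 = n. ✓

n = 131984 = 172² + 320² (one valid representation with x ≤ y).


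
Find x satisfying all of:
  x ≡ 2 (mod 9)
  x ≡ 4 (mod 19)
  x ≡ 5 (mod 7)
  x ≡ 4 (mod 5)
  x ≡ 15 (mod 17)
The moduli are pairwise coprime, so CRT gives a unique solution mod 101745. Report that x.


Product of moduli M = 9 · 19 · 7 · 5 · 17 = 101745.
Merge one congruence at a time:
  Start: x ≡ 2 (mod 9).
  Combine with x ≡ 4 (mod 19); new modulus lcm = 171.
    Write x = 2 + 9·t and substitute into x ≡ 4 (mod 19): 9·t ≡ 4 − 2 = 2 (mod 19).
    The inverse of 9 mod 19 is 17 (since 9·17 = 153 = 8·19 + 1), so t ≡ 17·2 = 34 ≡ 15 (mod 19).
    Then x = 2 + 9·15 = 137, valid modulo lcm(9, 19) = 171: x ≡ 137 (mod 171).
  Combine with x ≡ 5 (mod 7); new modulus lcm = 1197.
    Write x = 137 + 171·t and substitute into x ≡ 5 (mod 7): 171·t ≡ 5 − 137 = -132 (mod 7).
    Reduce coefficients mod 7: 3·t ≡ 1 (mod 7).
    The inverse of 3 mod 7 is 5 (since 3·5 = 15 = 2·7 + 1), so t ≡ 5·1 = 5 ≡ 5 (mod 7).
    Then x = 137 + 171·5 = 992, valid modulo lcm(171, 7) = 1197: x ≡ 992 (mod 1197).
  Combine with x ≡ 4 (mod 5); new modulus lcm = 5985.
    Write x = 992 + 1197·t and substitute into x ≡ 4 (mod 5): 1197·t ≡ 4 − 992 = -988 (mod 5).
    Reduce coefficients mod 5: 2·t ≡ 2 (mod 5).
    The inverse of 2 mod 5 is 3 (since 2·3 = 6 = 1·5 + 1), so t ≡ 3·2 = 6 ≡ 1 (mod 5).
    Then x = 992 + 1197·1 = 2189, valid modulo lcm(1197, 5) = 5985: x ≡ 2189 (mod 5985).
  Combine with x ≡ 15 (mod 17); new modulus lcm = 101745.
    Write x = 2189 + 5985·t and substitute into x ≡ 15 (mod 17): 5985·t ≡ 15 − 2189 = -2174 (mod 17).
    Reduce coefficients mod 17: 1·t ≡ 2 (mod 17).
    So t ≡ 2 (mod 17).
    Then x = 2189 + 5985·2 = 14159, valid modulo lcm(5985, 17) = 101745: x ≡ 14159 (mod 101745).
Verify against each original: 14159 mod 9 = 2, 14159 mod 19 = 4, 14159 mod 7 = 5, 14159 mod 5 = 4, 14159 mod 17 = 15.

x ≡ 14159 (mod 101745).


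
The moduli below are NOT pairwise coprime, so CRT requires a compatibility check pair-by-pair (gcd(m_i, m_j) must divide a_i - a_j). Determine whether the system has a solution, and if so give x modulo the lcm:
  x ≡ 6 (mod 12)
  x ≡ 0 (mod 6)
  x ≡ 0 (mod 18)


Moduli 12, 6, 18 are not pairwise coprime, so CRT works modulo lcm(m_i) when all pairwise compatibility conditions hold.
Pairwise compatibility: gcd(m_i, m_j) must divide a_i - a_j for every pair.
Merge one congruence at a time:
  Start: x ≡ 6 (mod 12).
  Combine with x ≡ 0 (mod 6): gcd(12, 6) = 6; 0 - 6 = -6, which IS divisible by 6, so compatible.
    Write x = 6 + 12·t and substitute into x ≡ 0 (mod 6): 12·t ≡ 0 − 6 = -6 (mod 6).
    Divide the congruence (and modulus) by g = 6: 2·t ≡ -1 (mod 1).
    Modulo 1 every t works; take t = 0.
    Then x = 6 + 12·0 = 6, valid modulo lcm(12, 6) = 12: x ≡ 6 (mod 12).
  Combine with x ≡ 0 (mod 18): gcd(12, 18) = 6; 0 - 6 = -6, which IS divisible by 6, so compatible.
    Write x = 6 + 12·t and substitute into x ≡ 0 (mod 18): 12·t ≡ 0 − 6 = -6 (mod 18).
    Divide the congruence (and modulus) by g = 6: 2·t ≡ -1 (mod 3).
    Reduce coefficients mod 3: 2·t ≡ 2 (mod 3).
    The inverse of 2 mod 3 is 2 (since 2·2 = 4 = 1·3 + 1), so t ≡ 2·2 = 4 ≡ 1 (mod 3).
    Then x = 6 + 12·1 = 18, valid modulo lcm(12, 18) = 36: x ≡ 18 (mod 36).
Verify: 18 mod 12 = 6, 18 mod 6 = 0, 18 mod 18 = 0.

x ≡ 18 (mod 36).


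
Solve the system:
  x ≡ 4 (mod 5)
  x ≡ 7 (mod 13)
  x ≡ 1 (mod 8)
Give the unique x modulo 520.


Moduli 5, 13, 8 are pairwise coprime; by CRT there is a unique solution modulo M = 5 · 13 · 8 = 520.
Solve pairwise, accumulating the modulus:
  Start with x ≡ 4 (mod 5).
  Combine with x ≡ 7 (mod 13): since gcd(5, 13) = 1, we get a unique residue mod 65.
    Write x = 4 + 5·t and substitute into x ≡ 7 (mod 13): 5·t ≡ 7 − 4 = 3 (mod 13).
    The inverse of 5 mod 13 is 8 (since 5·8 = 40 = 3·13 + 1), so t ≡ 8·3 = 24 ≡ 11 (mod 13).
    Then x = 4 + 5·11 = 59, valid modulo lcm(5, 13) = 65: x ≡ 59 (mod 65).
  Combine with x ≡ 1 (mod 8): since gcd(65, 8) = 1, we get a unique residue mod 520.
    Write x = 59 + 65·t and substitute into x ≡ 1 (mod 8): 65·t ≡ 1 − 59 = -58 (mod 8).
    Reduce coefficients mod 8: 1·t ≡ 6 (mod 8).
    So t ≡ 6 (mod 8).
    Then x = 59 + 65·6 = 449, valid modulo lcm(65, 8) = 520: x ≡ 449 (mod 520).
Verify: 449 mod 5 = 4 ✓, 449 mod 13 = 7 ✓, 449 mod 8 = 1 ✓.

x ≡ 449 (mod 520).


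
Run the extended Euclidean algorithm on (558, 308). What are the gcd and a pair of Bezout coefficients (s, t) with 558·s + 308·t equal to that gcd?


Euclidean algorithm on (558, 308) — divide until remainder is 0:
  558 = 1 · 308 + 250
  308 = 1 · 250 + 58
  250 = 4 · 58 + 18
  58 = 3 · 18 + 4
  18 = 4 · 4 + 2
  4 = 2 · 2 + 0
gcd(558, 308) = 2.
Track Bezout coefficients alongside the remainders: start with r₀ = 558 = a·1 + b·0 (s = 1, t = 0) and r₁ = 308 = a·0 + b·1 (s = 0, t = 1); each new remainder r_{k+1} = r_{k-1} − q_k·r_k inherits s_{k+1} = s_{k-1} − q_k·s_k, t_{k+1} = t_{k-1} − q_k·t_k, so r_k = a·s_k + b·t_k at every step:
  q = 1: r = 250, s = 1 − 1·0 = 1, t = 0 − 1·1 = -1  (check: 558·1 + 308·(-1) = 250)
  q = 1: r = 58, s = 0 − 1·1 = -1, t = 1 − 1·(-1) = 2  (check: 558·(-1) + 308·2 = 58)
  q = 4: r = 18, s = 1 − 4·(-1) = 5, t = -1 − 4·2 = -9  (check: 558·5 + 308·(-9) = 18)
  q = 3: r = 4, s = -1 − 3·5 = -16, t = 2 − 3·(-9) = 29  (check: 558·(-16) + 308·29 = 4)
  q = 4: r = 2, s = 5 − 4·(-16) = 69, t = -9 − 4·29 = -125  (check: 558·69 + 308·(-125) = 2)
The row with r = 2 (the gcd) gives the Bezout coefficients s = 69, t = -125.
Result: 558 · (69) + 308 · (-125) = 2.

gcd(558, 308) = 2; s = 69, t = -125 (check: 558·69 + 308·(-125) = 2).


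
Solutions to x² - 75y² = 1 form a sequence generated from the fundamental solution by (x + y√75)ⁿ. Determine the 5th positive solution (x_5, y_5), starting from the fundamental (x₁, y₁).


Step 1: Find the fundamental solution (x₁, y₁) of x² - 75y² = 1.
  Expand √75 as a continued fraction. a₀ = ⌊√75⌋ = 8; iterate m_{k+1} = d_k·a_k − m_k, d_{k+1} = (75 − m_{k+1}²)/d_k, a_{k+1} = ⌊(a₀ + m_{k+1})/d_{k+1}⌋ (starting m₀ = 0, d₀ = 1), with convergents p_k = a_k·p_{k-1} + p_{k-2}, q_k = a_k·q_{k-1} + q_{k-2} (p₋₁ = 1, q₋₁ = 0):
  k = 0: a₀ = 8; p₀/q₀ = 8/1; p₀² − 75·q₀² = 64 − 75 = -11.
  k = 1: m = 8, d = 11, a = ⌊(8 + 8)/11⌋ = 1; p/q = (1·8 + 1)/(1·1 + 0) = 9/1; p² − 75·q² = 81 − 75 = 6.
  k = 2: m = 3, d = 6, a = ⌊(8 + 3)/6⌋ = 1; p/q = (1·9 + 8)/(1·1 + 1) = 17/2; p² − 75·q² = 289 − 300 = -11.
  k = 3: m = 3, d = 11, a = ⌊(8 + 3)/11⌋ = 1; p/q = (1·17 + 9)/(1·2 + 1) = 26/3; p² − 75·q² = 676 − 675 = 1.
  The first convergent with p² − 75·q² = 1 gives the fundamental solution (x₁, y₁) = (26, 3).
Step 2: Apply the recurrence (x_{n+1}, y_{n+1}) = (x₁x_n + 75y₁y_n, x₁y_n + y₁x_n) repeatedly.
  From (x_1, y_1) = (26, 3): x_2 = 26·26 + 75·3·3 = 1351; y_2 = 26·3 + 3·26 = 156.
  From (x_2, y_2) = (1351, 156): x_3 = 26·1351 + 75·3·156 = 70226; y_3 = 26·156 + 3·1351 = 8109.
  From (x_3, y_3) = (70226, 8109): x_4 = 26·70226 + 75·3·8109 = 3650401; y_4 = 26·8109 + 3·70226 = 421512.
  From (x_4, y_4) = (3650401, 421512): x_5 = 26·3650401 + 75·3·421512 = 189750626; y_5 = 26·421512 + 3·3650401 = 21910515.
Step 3: Verify x_5² - 75·y_5² = 36005300067391876 - 36005300067391875 = 1 (should be 1). ✓

(x_1, y_1) = (26, 3); (x_5, y_5) = (189750626, 21910515).


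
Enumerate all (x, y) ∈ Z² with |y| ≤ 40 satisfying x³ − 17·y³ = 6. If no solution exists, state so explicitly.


The equation is x³ - 17y³ = 6. For fixed y, x³ = 17·y³ + 6, so a solution requires the RHS to be a perfect cube.
Strategy: iterate y from -40 to 40, compute RHS = 17·y³ + 6, and check whether it is a (positive or negative) perfect cube.
Check small values of y:
  y = 0: RHS = 6 is not a perfect cube.
  y = 1: RHS = 23 is not a perfect cube.
  y = -1: RHS = -11 is not a perfect cube.
  y = 2: RHS = 142 is not a perfect cube.
  y = -2: RHS = -130 is not a perfect cube.
  y = 3: RHS = 465 is not a perfect cube.
  y = -3: RHS = -453 is not a perfect cube.
Continuing the search up to |y| = 40 finds no solutions either.
No (x, y) in the scanned range satisfies the equation.

No integer solutions with |y| ≤ 40.


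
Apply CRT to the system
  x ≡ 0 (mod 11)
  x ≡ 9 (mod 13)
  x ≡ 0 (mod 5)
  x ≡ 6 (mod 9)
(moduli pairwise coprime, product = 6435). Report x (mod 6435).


Product of moduli M = 11 · 13 · 5 · 9 = 6435.
Merge one congruence at a time:
  Start: x ≡ 0 (mod 11).
  Combine with x ≡ 9 (mod 13); new modulus lcm = 143.
    Write x = 0 + 11·t and substitute into x ≡ 9 (mod 13): 11·t ≡ 9 − 0 = 9 (mod 13).
    The inverse of 11 mod 13 is 6 (since 11·6 = 66 = 5·13 + 1), so t ≡ 6·9 = 54 ≡ 2 (mod 13).
    Then x = 0 + 11·2 = 22, valid modulo lcm(11, 13) = 143: x ≡ 22 (mod 143).
  Combine with x ≡ 0 (mod 5); new modulus lcm = 715.
    Write x = 22 + 143·t and substitute into x ≡ 0 (mod 5): 143·t ≡ 0 − 22 = -22 (mod 5).
    Reduce coefficients mod 5: 3·t ≡ 3 (mod 5).
    The inverse of 3 mod 5 is 2 (since 3·2 = 6 = 1·5 + 1), so t ≡ 2·3 = 6 ≡ 1 (mod 5).
    Then x = 22 + 143·1 = 165, valid modulo lcm(143, 5) = 715: x ≡ 165 (mod 715).
  Combine with x ≡ 6 (mod 9); new modulus lcm = 6435.
    Write x = 165 + 715·t and substitute into x ≡ 6 (mod 9): 715·t ≡ 6 − 165 = -159 (mod 9).
    Reduce coefficients mod 9: 4·t ≡ 3 (mod 9).
    The inverse of 4 mod 9 is 7 (since 4·7 = 28 = 3·9 + 1), so t ≡ 7·3 = 21 ≡ 3 (mod 9).
    Then x = 165 + 715·3 = 2310, valid modulo lcm(715, 9) = 6435: x ≡ 2310 (mod 6435).
Verify against each original: 2310 mod 11 = 0, 2310 mod 13 = 9, 2310 mod 5 = 0, 2310 mod 9 = 6.

x ≡ 2310 (mod 6435).


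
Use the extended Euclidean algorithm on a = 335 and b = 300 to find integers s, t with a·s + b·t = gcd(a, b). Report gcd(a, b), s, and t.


Euclidean algorithm on (335, 300) — divide until remainder is 0:
  335 = 1 · 300 + 35
  300 = 8 · 35 + 20
  35 = 1 · 20 + 15
  20 = 1 · 15 + 5
  15 = 3 · 5 + 0
gcd(335, 300) = 5.
Track Bezout coefficients alongside the remainders: start with r₀ = 335 = a·1 + b·0 (s = 1, t = 0) and r₁ = 300 = a·0 + b·1 (s = 0, t = 1); each new remainder r_{k+1} = r_{k-1} − q_k·r_k inherits s_{k+1} = s_{k-1} − q_k·s_k, t_{k+1} = t_{k-1} − q_k·t_k, so r_k = a·s_k + b·t_k at every step:
  q = 1: r = 35, s = 1 − 1·0 = 1, t = 0 − 1·1 = -1  (check: 335·1 + 300·(-1) = 35)
  q = 8: r = 20, s = 0 − 8·1 = -8, t = 1 − 8·(-1) = 9  (check: 335·(-8) + 300·9 = 20)
  q = 1: r = 15, s = 1 − 1·(-8) = 9, t = -1 − 1·9 = -10  (check: 335·9 + 300·(-10) = 15)
  q = 1: r = 5, s = -8 − 1·9 = -17, t = 9 − 1·(-10) = 19  (check: 335·(-17) + 300·19 = 5)
The row with r = 5 (the gcd) gives the Bezout coefficients s = -17, t = 19.
Result: 335 · (-17) + 300 · (19) = 5.

gcd(335, 300) = 5; s = -17, t = 19 (check: 335·(-17) + 300·19 = 5).


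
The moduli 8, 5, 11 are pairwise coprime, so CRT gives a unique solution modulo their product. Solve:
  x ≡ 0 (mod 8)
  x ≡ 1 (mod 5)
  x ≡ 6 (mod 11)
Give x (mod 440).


Moduli 8, 5, 11 are pairwise coprime; by CRT there is a unique solution modulo M = 8 · 5 · 11 = 440.
Solve pairwise, accumulating the modulus:
  Start with x ≡ 0 (mod 8).
  Combine with x ≡ 1 (mod 5): since gcd(8, 5) = 1, we get a unique residue mod 40.
    Write x = 0 + 8·t and substitute into x ≡ 1 (mod 5): 8·t ≡ 1 − 0 = 1 (mod 5).
    Reduce coefficients mod 5: 3·t ≡ 1 (mod 5).
    The inverse of 3 mod 5 is 2 (since 3·2 = 6 = 1·5 + 1), so t ≡ 2·1 = 2 ≡ 2 (mod 5).
    Then x = 0 + 8·2 = 16, valid modulo lcm(8, 5) = 40: x ≡ 16 (mod 40).
  Combine with x ≡ 6 (mod 11): since gcd(40, 11) = 1, we get a unique residue mod 440.
    Write x = 16 + 40·t and substitute into x ≡ 6 (mod 11): 40·t ≡ 6 − 16 = -10 (mod 11).
    Reduce coefficients mod 11: 7·t ≡ 1 (mod 11).
    The inverse of 7 mod 11 is 8 (since 7·8 = 56 = 5·11 + 1), so t ≡ 8·1 = 8 ≡ 8 (mod 11).
    Then x = 16 + 40·8 = 336, valid modulo lcm(40, 11) = 440: x ≡ 336 (mod 440).
Verify: 336 mod 8 = 0 ✓, 336 mod 5 = 1 ✓, 336 mod 11 = 6 ✓.

x ≡ 336 (mod 440).


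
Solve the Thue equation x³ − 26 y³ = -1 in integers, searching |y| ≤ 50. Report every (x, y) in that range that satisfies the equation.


The equation is x³ - 26y³ = -1. For fixed y, x³ = 26·y³ − 1, so a solution requires the RHS to be a perfect cube.
Strategy: iterate y from -50 to 50, compute RHS = 26·y³ − 1, and check whether it is a (positive or negative) perfect cube.
Check small values of y:
  y = 0: RHS = -1 = (-1)³ ⇒ x = -1 works.
  y = 1: RHS = 25 is not a perfect cube.
  y = -1: RHS = -27 = (-3)³ ⇒ x = -3 works.
  y = 2: RHS = 207 is not a perfect cube.
  y = -2: RHS = -209 is not a perfect cube.
  y = 3: RHS = 701 is not a perfect cube.
  y = -3: RHS = -703 is not a perfect cube.
Continuing the search up to |y| = 50 finds no further solutions beyond those listed.
Collected solutions: (-1, 0), (-3, -1).

Solutions (with |y| ≤ 50): (-1, 0), (-3, -1).


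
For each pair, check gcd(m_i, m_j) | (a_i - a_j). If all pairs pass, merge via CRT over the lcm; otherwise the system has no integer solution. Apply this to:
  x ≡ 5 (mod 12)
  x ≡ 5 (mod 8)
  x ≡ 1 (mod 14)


Moduli 12, 8, 14 are not pairwise coprime, so CRT works modulo lcm(m_i) when all pairwise compatibility conditions hold.
Pairwise compatibility: gcd(m_i, m_j) must divide a_i - a_j for every pair.
Merge one congruence at a time:
  Start: x ≡ 5 (mod 12).
  Combine with x ≡ 5 (mod 8): gcd(12, 8) = 4; 5 - 5 = 0, which IS divisible by 4, so compatible.
    Write x = 5 + 12·t and substitute into x ≡ 5 (mod 8): 12·t ≡ 5 − 5 = 0 (mod 8).
    Divide the congruence (and modulus) by g = 4: 3·t ≡ 0 (mod 2).
    Reduce coefficients mod 2: 1·t ≡ 0 (mod 2).
    So t ≡ 0 (mod 2).
    Then x = 5 + 12·0 = 5, valid modulo lcm(12, 8) = 24: x ≡ 5 (mod 24).
  Combine with x ≡ 1 (mod 14): gcd(24, 14) = 2; 1 - 5 = -4, which IS divisible by 2, so compatible.
    Write x = 5 + 24·t and substitute into x ≡ 1 (mod 14): 24·t ≡ 1 − 5 = -4 (mod 14).
    Divide the congruence (and modulus) by g = 2: 12·t ≡ -2 (mod 7).
    Reduce coefficients mod 7: 5·t ≡ 5 (mod 7).
    The inverse of 5 mod 7 is 3 (since 5·3 = 15 = 2·7 + 1), so t ≡ 3·5 = 15 ≡ 1 (mod 7).
    Then x = 5 + 24·1 = 29, valid modulo lcm(24, 14) = 168: x ≡ 29 (mod 168).
Verify: 29 mod 12 = 5, 29 mod 8 = 5, 29 mod 14 = 1.

x ≡ 29 (mod 168).


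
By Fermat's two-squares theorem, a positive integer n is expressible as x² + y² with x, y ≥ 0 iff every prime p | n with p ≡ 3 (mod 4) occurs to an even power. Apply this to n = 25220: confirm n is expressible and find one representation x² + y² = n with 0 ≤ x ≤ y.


Step 1: Factor n = 25220 = 2^2 · 5 · 13 · 97.
Step 2: Check the mod-4 condition on each prime factor: 2 = 2 (special); 5 ≡ 1 (mod 4), exponent 1; 13 ≡ 1 (mod 4), exponent 1; 97 ≡ 1 (mod 4), exponent 1.
All primes ≡ 3 (mod 4) appear to even exponent (or don't appear), so by the two-squares theorem n IS expressible as a sum of two squares.
Step 3: Build a representation. Group n = k² · m with k = 2 and m = 5 · 13 · 97 = 6305 (a product of primes ≡ 1 (mod 4)); a representation of m scales to one of n via (k·x)² + (k·y)² = k²(x² + y²). Each prime p ≡ 1 (mod 4) is itself a sum of two squares; find a² by testing p − a² for a perfect square:
  5: 5 − 1² = 4 = 2² ⇒ 5 = 1² + 2².
  13: 13 − 1² = 12, 13 − 2² = 9 = 3² ⇒ 13 = 2² + 3².
  97: 97 − 1² = 96, 97 − 2² = 93, 97 − 3² = 88, 97 − 4² = 81 = 9² ⇒ 97 = 4² + 9².
  Combine using the Brahmagupta–Fibonacci identity (a² + b²)(c² + d²) = (ac − bd)² + (ad + bc)² = (ac + bd)² + (ad − bc)²:
  5 · 13 = 65: from (1² + 2²)(2² + 3²), take (1·2 − 2·3, 1·3 + 2·2) = (2 − 6, 3 + 4) = (-4, 7); dropping signs (only squares matter) gives (4, 7); check 4² + 7² = 16 + 49 = 65 ✓.
  65 · 97 = 6305: from (4² + 7²)(4² + 9²), take (4·4 − 7·9, 4·9 + 7·4) = (16 − 63, 36 + 28) = (-47, 64); dropping signs (only squares matter) gives (47, 64); check 47² + 64² = 2209 + 4096 = 6305 ✓.
  Scale by k = 2: (2·47, 2·64) = (94, 128).
Step 4: Order so x ≤ y and verify: 94² + 128² = 8836 + 16384 = 25220 = n. ✓

n = 25220 = 94² + 128² (one valid representation with x ≤ y).


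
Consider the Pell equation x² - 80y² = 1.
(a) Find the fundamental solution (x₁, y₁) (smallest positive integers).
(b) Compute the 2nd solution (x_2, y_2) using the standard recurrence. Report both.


Step 1: Find the fundamental solution (x₁, y₁) of x² - 80y² = 1.
  Expand √80 as a continued fraction. a₀ = ⌊√80⌋ = 8; iterate m_{k+1} = d_k·a_k − m_k, d_{k+1} = (80 − m_{k+1}²)/d_k, a_{k+1} = ⌊(a₀ + m_{k+1})/d_{k+1}⌋ (starting m₀ = 0, d₀ = 1), with convergents p_k = a_k·p_{k-1} + p_{k-2}, q_k = a_k·q_{k-1} + q_{k-2} (p₋₁ = 1, q₋₁ = 0):
  k = 0: a₀ = 8; p₀/q₀ = 8/1; p₀² − 80·q₀² = 64 − 80 = -16.
  k = 1: m = 8, d = 16, a = ⌊(8 + 8)/16⌋ = 1; p/q = (1·8 + 1)/(1·1 + 0) = 9/1; p² − 80·q² = 81 − 80 = 1.
  The first convergent with p² − 80·q² = 1 gives the fundamental solution (x₁, y₁) = (9, 1).
Step 2: Apply the recurrence (x_{n+1}, y_{n+1}) = (x₁x_n + 80y₁y_n, x₁y_n + y₁x_n) repeatedly.
  From (x_1, y_1) = (9, 1): x_2 = 9·9 + 80·1·1 = 161; y_2 = 9·1 + 1·9 = 18.
Step 3: Verify x_2² - 80·y_2² = 25921 - 25920 = 1 (should be 1). ✓

(x_1, y_1) = (9, 1); (x_2, y_2) = (161, 18).


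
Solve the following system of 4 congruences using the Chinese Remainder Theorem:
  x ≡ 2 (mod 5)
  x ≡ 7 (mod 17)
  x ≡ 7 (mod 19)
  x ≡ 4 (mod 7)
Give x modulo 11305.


Product of moduli M = 5 · 17 · 19 · 7 = 11305.
Merge one congruence at a time:
  Start: x ≡ 2 (mod 5).
  Combine with x ≡ 7 (mod 17); new modulus lcm = 85.
    Write x = 2 + 5·t and substitute into x ≡ 7 (mod 17): 5·t ≡ 7 − 2 = 5 (mod 17).
    The inverse of 5 mod 17 is 7 (since 5·7 = 35 = 2·17 + 1), so t ≡ 7·5 = 35 ≡ 1 (mod 17).
    Then x = 2 + 5·1 = 7, valid modulo lcm(5, 17) = 85: x ≡ 7 (mod 85).
  Combine with x ≡ 7 (mod 19); new modulus lcm = 1615.
    Write x = 7 + 85·t and substitute into x ≡ 7 (mod 19): 85·t ≡ 7 − 7 = 0 (mod 19).
    Reduce coefficients mod 19: 9·t ≡ 0 (mod 19).
    The inverse of 9 mod 19 is 17 (since 9·17 = 153 = 8·19 + 1), so t ≡ 17·0 = 0 ≡ 0 (mod 19).
    Then x = 7 + 85·0 = 7, valid modulo lcm(85, 19) = 1615: x ≡ 7 (mod 1615).
  Combine with x ≡ 4 (mod 7); new modulus lcm = 11305.
    Write x = 7 + 1615·t and substitute into x ≡ 4 (mod 7): 1615·t ≡ 4 − 7 = -3 (mod 7).
    Reduce coefficients mod 7: 5·t ≡ 4 (mod 7).
    The inverse of 5 mod 7 is 3 (since 5·3 = 15 = 2·7 + 1), so t ≡ 3·4 = 12 ≡ 5 (mod 7).
    Then x = 7 + 1615·5 = 8082, valid modulo lcm(1615, 7) = 11305: x ≡ 8082 (mod 11305).
Verify against each original: 8082 mod 5 = 2, 8082 mod 17 = 7, 8082 mod 19 = 7, 8082 mod 7 = 4.

x ≡ 8082 (mod 11305).


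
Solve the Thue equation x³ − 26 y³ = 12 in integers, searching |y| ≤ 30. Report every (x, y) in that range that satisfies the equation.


The equation is x³ - 26y³ = 12. For fixed y, x³ = 26·y³ + 12, so a solution requires the RHS to be a perfect cube.
Strategy: iterate y from -30 to 30, compute RHS = 26·y³ + 12, and check whether it is a (positive or negative) perfect cube.
Check small values of y:
  y = 0: RHS = 12 is not a perfect cube.
  y = 1: RHS = 38 is not a perfect cube.
  y = -1: RHS = -14 is not a perfect cube.
  y = 2: RHS = 220 is not a perfect cube.
  y = -2: RHS = -196 is not a perfect cube.
  y = 3: RHS = 714 is not a perfect cube.
  y = -3: RHS = -690 is not a perfect cube.
Continuing the search up to |y| = 30 finds no solutions either.
No (x, y) in the scanned range satisfies the equation.

No integer solutions with |y| ≤ 30.


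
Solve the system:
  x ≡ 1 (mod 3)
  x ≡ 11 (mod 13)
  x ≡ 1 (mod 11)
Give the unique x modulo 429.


Moduli 3, 13, 11 are pairwise coprime; by CRT there is a unique solution modulo M = 3 · 13 · 11 = 429.
Solve pairwise, accumulating the modulus:
  Start with x ≡ 1 (mod 3).
  Combine with x ≡ 11 (mod 13): since gcd(3, 13) = 1, we get a unique residue mod 39.
    Write x = 1 + 3·t and substitute into x ≡ 11 (mod 13): 3·t ≡ 11 − 1 = 10 (mod 13).
    The inverse of 3 mod 13 is 9 (since 3·9 = 27 = 2·13 + 1), so t ≡ 9·10 = 90 ≡ 12 (mod 13).
    Then x = 1 + 3·12 = 37, valid modulo lcm(3, 13) = 39: x ≡ 37 (mod 39).
  Combine with x ≡ 1 (mod 11): since gcd(39, 11) = 1, we get a unique residue mod 429.
    Write x = 37 + 39·t and substitute into x ≡ 1 (mod 11): 39·t ≡ 1 − 37 = -36 (mod 11).
    Reduce coefficients mod 11: 6·t ≡ 8 (mod 11).
    The inverse of 6 mod 11 is 2 (since 6·2 = 12 = 1·11 + 1), so t ≡ 2·8 = 16 ≡ 5 (mod 11).
    Then x = 37 + 39·5 = 232, valid modulo lcm(39, 11) = 429: x ≡ 232 (mod 429).
Verify: 232 mod 3 = 1 ✓, 232 mod 13 = 11 ✓, 232 mod 11 = 1 ✓.

x ≡ 232 (mod 429).


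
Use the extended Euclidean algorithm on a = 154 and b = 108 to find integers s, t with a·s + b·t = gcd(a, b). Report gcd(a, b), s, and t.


Euclidean algorithm on (154, 108) — divide until remainder is 0:
  154 = 1 · 108 + 46
  108 = 2 · 46 + 16
  46 = 2 · 16 + 14
  16 = 1 · 14 + 2
  14 = 7 · 2 + 0
gcd(154, 108) = 2.
Track Bezout coefficients alongside the remainders: start with r₀ = 154 = a·1 + b·0 (s = 1, t = 0) and r₁ = 108 = a·0 + b·1 (s = 0, t = 1); each new remainder r_{k+1} = r_{k-1} − q_k·r_k inherits s_{k+1} = s_{k-1} − q_k·s_k, t_{k+1} = t_{k-1} − q_k·t_k, so r_k = a·s_k + b·t_k at every step:
  q = 1: r = 46, s = 1 − 1·0 = 1, t = 0 − 1·1 = -1  (check: 154·1 + 108·(-1) = 46)
  q = 2: r = 16, s = 0 − 2·1 = -2, t = 1 − 2·(-1) = 3  (check: 154·(-2) + 108·3 = 16)
  q = 2: r = 14, s = 1 − 2·(-2) = 5, t = -1 − 2·3 = -7  (check: 154·5 + 108·(-7) = 14)
  q = 1: r = 2, s = -2 − 1·5 = -7, t = 3 − 1·(-7) = 10  (check: 154·(-7) + 108·10 = 2)
The row with r = 2 (the gcd) gives the Bezout coefficients s = -7, t = 10.
Result: 154 · (-7) + 108 · (10) = 2.

gcd(154, 108) = 2; s = -7, t = 10 (check: 154·(-7) + 108·10 = 2).


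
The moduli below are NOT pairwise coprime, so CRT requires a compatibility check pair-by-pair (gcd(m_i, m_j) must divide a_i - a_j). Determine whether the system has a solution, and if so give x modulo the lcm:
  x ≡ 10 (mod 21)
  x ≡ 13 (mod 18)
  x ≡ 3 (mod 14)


Moduli 21, 18, 14 are not pairwise coprime, so CRT works modulo lcm(m_i) when all pairwise compatibility conditions hold.
Pairwise compatibility: gcd(m_i, m_j) must divide a_i - a_j for every pair.
Merge one congruence at a time:
  Start: x ≡ 10 (mod 21).
  Combine with x ≡ 13 (mod 18): gcd(21, 18) = 3; 13 - 10 = 3, which IS divisible by 3, so compatible.
    Write x = 10 + 21·t and substitute into x ≡ 13 (mod 18): 21·t ≡ 13 − 10 = 3 (mod 18).
    Divide the congruence (and modulus) by g = 3: 7·t ≡ 1 (mod 6).
    Reduce coefficients mod 6: 1·t ≡ 1 (mod 6).
    So t ≡ 1 (mod 6).
    Then x = 10 + 21·1 = 31, valid modulo lcm(21, 18) = 126: x ≡ 31 (mod 126).
  Combine with x ≡ 3 (mod 14): gcd(126, 14) = 14; 3 - 31 = -28, which IS divisible by 14, so compatible.
    Write x = 31 + 126·t and substitute into x ≡ 3 (mod 14): 126·t ≡ 3 − 31 = -28 (mod 14).
    Divide the congruence (and modulus) by g = 14: 9·t ≡ -2 (mod 1).
    Modulo 1 every t works; take t = 0.
    Then x = 31 + 126·0 = 31, valid modulo lcm(126, 14) = 126: x ≡ 31 (mod 126).
Verify: 31 mod 21 = 10, 31 mod 18 = 13, 31 mod 14 = 3.

x ≡ 31 (mod 126).


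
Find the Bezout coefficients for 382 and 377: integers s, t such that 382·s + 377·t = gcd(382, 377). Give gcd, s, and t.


Euclidean algorithm on (382, 377) — divide until remainder is 0:
  382 = 1 · 377 + 5
  377 = 75 · 5 + 2
  5 = 2 · 2 + 1
  2 = 2 · 1 + 0
gcd(382, 377) = 1.
Track Bezout coefficients alongside the remainders: start with r₀ = 382 = a·1 + b·0 (s = 1, t = 0) and r₁ = 377 = a·0 + b·1 (s = 0, t = 1); each new remainder r_{k+1} = r_{k-1} − q_k·r_k inherits s_{k+1} = s_{k-1} − q_k·s_k, t_{k+1} = t_{k-1} − q_k·t_k, so r_k = a·s_k + b·t_k at every step:
  q = 1: r = 5, s = 1 − 1·0 = 1, t = 0 − 1·1 = -1  (check: 382·1 + 377·(-1) = 5)
  q = 75: r = 2, s = 0 − 75·1 = -75, t = 1 − 75·(-1) = 76  (check: 382·(-75) + 377·76 = 2)
  q = 2: r = 1, s = 1 − 2·(-75) = 151, t = -1 − 2·76 = -153  (check: 382·151 + 377·(-153) = 1)
The row with r = 1 (the gcd) gives the Bezout coefficients s = 151, t = -153.
Result: 382 · (151) + 377 · (-153) = 1.

gcd(382, 377) = 1; s = 151, t = -153 (check: 382·151 + 377·(-153) = 1).


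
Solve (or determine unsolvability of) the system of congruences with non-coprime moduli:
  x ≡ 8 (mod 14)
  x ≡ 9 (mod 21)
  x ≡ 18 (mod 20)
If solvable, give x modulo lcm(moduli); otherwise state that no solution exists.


Moduli 14, 21, 20 are not pairwise coprime, so CRT works modulo lcm(m_i) when all pairwise compatibility conditions hold.
Pairwise compatibility: gcd(m_i, m_j) must divide a_i - a_j for every pair.
Merge one congruence at a time:
  Start: x ≡ 8 (mod 14).
  Combine with x ≡ 9 (mod 21): gcd(14, 21) = 7, and 9 - 8 = 1 is NOT divisible by 7.
    ⇒ system is inconsistent (no integer solution).

No solution (the system is inconsistent).


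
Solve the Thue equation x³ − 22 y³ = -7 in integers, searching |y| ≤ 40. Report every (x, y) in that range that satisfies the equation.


The equation is x³ - 22y³ = -7. For fixed y, x³ = 22·y³ − 7, so a solution requires the RHS to be a perfect cube.
Strategy: iterate y from -40 to 40, compute RHS = 22·y³ − 7, and check whether it is a (positive or negative) perfect cube.
Check small values of y:
  y = 0: RHS = -7 is not a perfect cube.
  y = 1: RHS = 15 is not a perfect cube.
  y = -1: RHS = -29 is not a perfect cube.
  y = 2: RHS = 169 is not a perfect cube.
  y = -2: RHS = -183 is not a perfect cube.
  y = 3: RHS = 587 is not a perfect cube.
  y = -3: RHS = -601 is not a perfect cube.
Continuing the search up to |y| = 40 finds no solutions either.
No (x, y) in the scanned range satisfies the equation.

No integer solutions with |y| ≤ 40.


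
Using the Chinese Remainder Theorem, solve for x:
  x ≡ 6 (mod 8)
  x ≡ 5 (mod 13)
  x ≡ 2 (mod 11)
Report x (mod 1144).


Moduli 8, 13, 11 are pairwise coprime; by CRT there is a unique solution modulo M = 8 · 13 · 11 = 1144.
Solve pairwise, accumulating the modulus:
  Start with x ≡ 6 (mod 8).
  Combine with x ≡ 5 (mod 13): since gcd(8, 13) = 1, we get a unique residue mod 104.
    Write x = 6 + 8·t and substitute into x ≡ 5 (mod 13): 8·t ≡ 5 − 6 = -1 (mod 13).
    Reduce coefficients mod 13: 8·t ≡ 12 (mod 13).
    The inverse of 8 mod 13 is 5 (since 8·5 = 40 = 3·13 + 1), so t ≡ 5·12 = 60 ≡ 8 (mod 13).
    Then x = 6 + 8·8 = 70, valid modulo lcm(8, 13) = 104: x ≡ 70 (mod 104).
  Combine with x ≡ 2 (mod 11): since gcd(104, 11) = 1, we get a unique residue mod 1144.
    Write x = 70 + 104·t and substitute into x ≡ 2 (mod 11): 104·t ≡ 2 − 70 = -68 (mod 11).
    Reduce coefficients mod 11: 5·t ≡ 9 (mod 11).
    The inverse of 5 mod 11 is 9 (since 5·9 = 45 = 4·11 + 1), so t ≡ 9·9 = 81 ≡ 4 (mod 11).
    Then x = 70 + 104·4 = 486, valid modulo lcm(104, 11) = 1144: x ≡ 486 (mod 1144).
Verify: 486 mod 8 = 6 ✓, 486 mod 13 = 5 ✓, 486 mod 11 = 2 ✓.

x ≡ 486 (mod 1144).


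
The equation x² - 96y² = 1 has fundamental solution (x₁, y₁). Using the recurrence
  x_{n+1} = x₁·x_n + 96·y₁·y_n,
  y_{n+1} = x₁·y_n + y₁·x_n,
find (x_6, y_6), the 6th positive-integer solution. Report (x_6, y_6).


Step 1: Find the fundamental solution (x₁, y₁) of x² - 96y² = 1.
  Expand √96 as a continued fraction. a₀ = ⌊√96⌋ = 9; iterate m_{k+1} = d_k·a_k − m_k, d_{k+1} = (96 − m_{k+1}²)/d_k, a_{k+1} = ⌊(a₀ + m_{k+1})/d_{k+1}⌋ (starting m₀ = 0, d₀ = 1), with convergents p_k = a_k·p_{k-1} + p_{k-2}, q_k = a_k·q_{k-1} + q_{k-2} (p₋₁ = 1, q₋₁ = 0):
  k = 0: a₀ = 9; p₀/q₀ = 9/1; p₀² − 96·q₀² = 81 − 96 = -15.
  k = 1: m = 9, d = 15, a = ⌊(9 + 9)/15⌋ = 1; p/q = (1·9 + 1)/(1·1 + 0) = 10/1; p² − 96·q² = 100 − 96 = 4.
  k = 2: m = 6, d = 4, a = ⌊(9 + 6)/4⌋ = 3; p/q = (3·10 + 9)/(3·1 + 1) = 39/4; p² − 96·q² = 1521 − 1536 = -15.
  k = 3: m = 6, d = 15, a = ⌊(9 + 6)/15⌋ = 1; p/q = (1·39 + 10)/(1·4 + 1) = 49/5; p² − 96·q² = 2401 − 2400 = 1.
  The first convergent with p² − 96·q² = 1 gives the fundamental solution (x₁, y₁) = (49, 5).
Step 2: Apply the recurrence (x_{n+1}, y_{n+1}) = (x₁x_n + 96y₁y_n, x₁y_n + y₁x_n) repeatedly.
  From (x_1, y_1) = (49, 5): x_2 = 49·49 + 96·5·5 = 4801; y_2 = 49·5 + 5·49 = 490.
  From (x_2, y_2) = (4801, 490): x_3 = 49·4801 + 96·5·490 = 470449; y_3 = 49·490 + 5·4801 = 48015.
  From (x_3, y_3) = (470449, 48015): x_4 = 49·470449 + 96·5·48015 = 46099201; y_4 = 49·48015 + 5·470449 = 4704980.
  From (x_4, y_4) = (46099201, 4704980): x_5 = 49·46099201 + 96·5·4704980 = 4517251249; y_5 = 49·4704980 + 5·46099201 = 461040025.
  From (x_5, y_5) = (4517251249, 461040025): x_6 = 49·4517251249 + 96·5·461040025 = 442644523201; y_6 = 49·461040025 + 5·4517251249 = 45177217470.
Step 3: Verify x_6² - 96·y_6² = 195934173919840627286401 - 195934173919840627286400 = 1 (should be 1). ✓

(x_1, y_1) = (49, 5); (x_6, y_6) = (442644523201, 45177217470).
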